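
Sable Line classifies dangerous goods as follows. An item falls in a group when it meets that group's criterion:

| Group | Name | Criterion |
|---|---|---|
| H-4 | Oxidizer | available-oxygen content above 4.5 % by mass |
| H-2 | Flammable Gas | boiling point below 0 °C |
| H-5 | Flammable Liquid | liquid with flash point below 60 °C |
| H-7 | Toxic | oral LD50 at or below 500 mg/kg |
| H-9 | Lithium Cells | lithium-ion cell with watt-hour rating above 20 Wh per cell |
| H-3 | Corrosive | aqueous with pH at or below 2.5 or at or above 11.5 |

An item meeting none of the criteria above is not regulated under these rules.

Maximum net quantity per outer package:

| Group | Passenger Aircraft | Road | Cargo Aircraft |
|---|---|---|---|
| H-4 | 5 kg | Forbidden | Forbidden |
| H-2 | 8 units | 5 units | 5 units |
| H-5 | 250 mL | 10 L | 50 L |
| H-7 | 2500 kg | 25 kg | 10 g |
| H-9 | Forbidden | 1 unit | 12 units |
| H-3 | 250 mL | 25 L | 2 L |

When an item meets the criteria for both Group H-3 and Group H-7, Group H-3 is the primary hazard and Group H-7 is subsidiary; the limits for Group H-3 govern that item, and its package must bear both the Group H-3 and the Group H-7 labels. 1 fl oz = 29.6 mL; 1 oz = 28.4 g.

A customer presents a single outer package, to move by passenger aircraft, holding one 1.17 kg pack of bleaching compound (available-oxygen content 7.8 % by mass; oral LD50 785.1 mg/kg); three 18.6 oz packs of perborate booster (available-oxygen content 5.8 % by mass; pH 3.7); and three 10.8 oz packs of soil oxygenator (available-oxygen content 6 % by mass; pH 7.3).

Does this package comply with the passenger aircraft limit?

Available-oxygen content 7.8 % by mass meets the Group H-4 criterion (Oxidizer), so the bleaching compound is Group H-4.
Available-oxygen content 5.8 % by mass meets the Group H-4 criterion (Oxidizer), so the perborate booster is Group H-4.
The soil oxygenator has available-oxygen content 6 % by mass, which is > 4.5 % by mass, so it is Group H-4 (Oxidizer).
Total Group H-4: 1.17 kg + (three 18.6 oz packs = 1584.72 g) + (three 10.8 oz packs = 920.16 g) = 3674.88 g.
3674.88 g is within the passenger aircraft limit of 5 kg for Group H-4.

Yes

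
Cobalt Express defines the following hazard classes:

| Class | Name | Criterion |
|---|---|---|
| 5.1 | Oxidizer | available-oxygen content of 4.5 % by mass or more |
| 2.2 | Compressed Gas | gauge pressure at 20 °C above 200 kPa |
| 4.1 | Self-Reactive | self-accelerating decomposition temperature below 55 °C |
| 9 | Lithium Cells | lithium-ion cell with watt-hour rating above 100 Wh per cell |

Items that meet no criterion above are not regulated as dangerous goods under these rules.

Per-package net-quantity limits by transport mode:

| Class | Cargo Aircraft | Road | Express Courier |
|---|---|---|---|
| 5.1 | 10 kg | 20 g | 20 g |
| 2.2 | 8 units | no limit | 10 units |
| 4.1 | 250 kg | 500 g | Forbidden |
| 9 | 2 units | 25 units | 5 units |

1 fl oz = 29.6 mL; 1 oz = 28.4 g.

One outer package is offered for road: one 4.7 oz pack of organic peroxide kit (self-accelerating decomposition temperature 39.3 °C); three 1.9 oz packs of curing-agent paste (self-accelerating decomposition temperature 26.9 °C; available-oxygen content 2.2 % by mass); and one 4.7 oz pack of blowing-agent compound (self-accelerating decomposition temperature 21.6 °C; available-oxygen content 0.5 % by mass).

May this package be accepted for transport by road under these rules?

Self-accelerating decomposition temperature 39.3 °C meets the Class 4.1 criterion (Self-Reactive), so the organic peroxide kit is Class 4.1.
Curing-agent paste: self-accelerating decomposition temperature 26.9 °C < 55 °C → Class 4.1 (Self-Reactive).
The blowing-agent compound has self-accelerating decomposition temperature 21.6 °C, which is < 55 °C, so it is Class 4.1 (Self-Reactive).
Total Class 4.1: (one 4.7 oz pack = 133.48 g) + (three 1.9 oz packs = 161.88 g) + (one 4.7 oz pack = 133.48 g) = 428.84 g.
428.84 g is within the road limit of 500 g for Class 4.1.

Yes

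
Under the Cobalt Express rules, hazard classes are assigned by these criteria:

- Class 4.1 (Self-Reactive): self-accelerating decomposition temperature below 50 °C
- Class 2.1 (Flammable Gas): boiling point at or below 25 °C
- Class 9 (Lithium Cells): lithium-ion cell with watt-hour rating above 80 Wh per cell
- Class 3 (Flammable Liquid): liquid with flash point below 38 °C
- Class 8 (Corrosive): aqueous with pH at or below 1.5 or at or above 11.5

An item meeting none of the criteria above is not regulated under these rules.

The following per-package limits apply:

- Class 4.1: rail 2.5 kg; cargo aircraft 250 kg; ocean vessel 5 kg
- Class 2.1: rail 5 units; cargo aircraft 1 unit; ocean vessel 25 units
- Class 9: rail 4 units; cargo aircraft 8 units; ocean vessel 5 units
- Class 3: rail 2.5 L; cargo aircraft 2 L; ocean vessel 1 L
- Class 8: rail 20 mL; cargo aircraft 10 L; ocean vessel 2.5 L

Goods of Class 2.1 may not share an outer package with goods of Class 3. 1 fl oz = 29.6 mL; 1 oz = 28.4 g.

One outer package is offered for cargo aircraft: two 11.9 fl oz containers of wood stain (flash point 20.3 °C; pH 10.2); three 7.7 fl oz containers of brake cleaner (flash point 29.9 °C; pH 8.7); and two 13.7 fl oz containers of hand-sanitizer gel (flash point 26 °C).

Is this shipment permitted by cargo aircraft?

No

Flash point 20.3 °C meets the Class 3 criterion (Flammable Liquid), so the wood stain is Class 3.
With flash point 29.9 °C (< 38 °C), the brake cleaner falls in Class 3.
Flash point 26 °C meets the Class 3 criterion (Flammable Liquid), so the hand-sanitizer gel is Class 3.
Total Class 3: (two 11.9 fl oz containers = 704.48 mL) + (three 7.7 fl oz containers = 683.76 mL) + (two 13.7 fl oz containers = 811.04 mL) = 2199.28 mL.
2199.28 mL > 2 L (cargo aircraft limit, Class 3) — over the limit.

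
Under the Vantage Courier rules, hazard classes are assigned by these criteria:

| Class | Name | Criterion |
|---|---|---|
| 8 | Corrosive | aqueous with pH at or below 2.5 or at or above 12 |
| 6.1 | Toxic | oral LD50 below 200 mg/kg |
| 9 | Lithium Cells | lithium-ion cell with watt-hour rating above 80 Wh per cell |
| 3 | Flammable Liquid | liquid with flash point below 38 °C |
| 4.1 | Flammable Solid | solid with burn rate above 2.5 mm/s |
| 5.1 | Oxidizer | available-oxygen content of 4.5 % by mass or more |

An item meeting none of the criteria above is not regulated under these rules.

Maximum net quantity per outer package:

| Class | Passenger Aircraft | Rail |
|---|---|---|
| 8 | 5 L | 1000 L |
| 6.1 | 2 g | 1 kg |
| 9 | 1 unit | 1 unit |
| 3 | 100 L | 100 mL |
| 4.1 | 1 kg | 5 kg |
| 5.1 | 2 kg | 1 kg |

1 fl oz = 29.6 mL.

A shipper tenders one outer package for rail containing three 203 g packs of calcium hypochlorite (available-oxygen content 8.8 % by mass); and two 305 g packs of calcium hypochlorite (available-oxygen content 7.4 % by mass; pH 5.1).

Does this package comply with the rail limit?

No

The calcium hypochlorite has available-oxygen content 8.8 % by mass, which is ≥ 4.5 % by mass, so it is Class 5.1 (Oxidizer).
With available-oxygen content 7.4 % by mass (≥ 4.5 % by mass), the calcium hypochlorite falls in Class 5.1.
Class 5.1 net quantity: (three 203 g packs = 609 g) + (two 305 g packs = 610 g) = 1.219 kg.
1.219 kg > 1 kg (rail limit, Class 5.1) — over the limit.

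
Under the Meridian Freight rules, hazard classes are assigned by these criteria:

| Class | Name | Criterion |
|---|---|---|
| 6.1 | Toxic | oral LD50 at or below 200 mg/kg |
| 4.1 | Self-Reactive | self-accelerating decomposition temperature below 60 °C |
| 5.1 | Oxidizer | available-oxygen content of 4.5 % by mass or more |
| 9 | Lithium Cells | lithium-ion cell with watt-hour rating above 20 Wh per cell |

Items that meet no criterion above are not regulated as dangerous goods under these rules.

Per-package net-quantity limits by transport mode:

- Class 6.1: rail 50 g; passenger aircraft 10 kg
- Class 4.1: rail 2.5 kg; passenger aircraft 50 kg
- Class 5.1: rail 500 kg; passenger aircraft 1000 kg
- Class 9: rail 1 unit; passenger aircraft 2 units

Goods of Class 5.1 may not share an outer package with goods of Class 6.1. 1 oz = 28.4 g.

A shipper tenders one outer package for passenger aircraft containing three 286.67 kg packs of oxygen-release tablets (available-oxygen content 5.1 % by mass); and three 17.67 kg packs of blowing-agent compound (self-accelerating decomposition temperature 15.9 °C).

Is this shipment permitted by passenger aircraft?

No

The oxygen-release tablets have available-oxygen content 5.1 % by mass, which is ≥ 4.5 % by mass, so they are Class 5.1 (Oxidizer).
The blowing-agent compound has self-accelerating decomposition temperature 15.9 °C, which is < 60 °C, so it is Class 4.1 (Self-Reactive).
Class 5.1 quantity: three 286.67 kg packs = 860.01 kg.
That is within the Class 5.1 passenger aircraft limit of 1000 kg.
Class 4.1 quantity: three 17.67 kg packs = 53.01 kg.
53.01 kg exceeds the passenger aircraft limit of 50 kg for Class 4.1.
The segregation rule (Class 5.1 with Class 6.1) does not apply to Class 5.1 with Class 4.1.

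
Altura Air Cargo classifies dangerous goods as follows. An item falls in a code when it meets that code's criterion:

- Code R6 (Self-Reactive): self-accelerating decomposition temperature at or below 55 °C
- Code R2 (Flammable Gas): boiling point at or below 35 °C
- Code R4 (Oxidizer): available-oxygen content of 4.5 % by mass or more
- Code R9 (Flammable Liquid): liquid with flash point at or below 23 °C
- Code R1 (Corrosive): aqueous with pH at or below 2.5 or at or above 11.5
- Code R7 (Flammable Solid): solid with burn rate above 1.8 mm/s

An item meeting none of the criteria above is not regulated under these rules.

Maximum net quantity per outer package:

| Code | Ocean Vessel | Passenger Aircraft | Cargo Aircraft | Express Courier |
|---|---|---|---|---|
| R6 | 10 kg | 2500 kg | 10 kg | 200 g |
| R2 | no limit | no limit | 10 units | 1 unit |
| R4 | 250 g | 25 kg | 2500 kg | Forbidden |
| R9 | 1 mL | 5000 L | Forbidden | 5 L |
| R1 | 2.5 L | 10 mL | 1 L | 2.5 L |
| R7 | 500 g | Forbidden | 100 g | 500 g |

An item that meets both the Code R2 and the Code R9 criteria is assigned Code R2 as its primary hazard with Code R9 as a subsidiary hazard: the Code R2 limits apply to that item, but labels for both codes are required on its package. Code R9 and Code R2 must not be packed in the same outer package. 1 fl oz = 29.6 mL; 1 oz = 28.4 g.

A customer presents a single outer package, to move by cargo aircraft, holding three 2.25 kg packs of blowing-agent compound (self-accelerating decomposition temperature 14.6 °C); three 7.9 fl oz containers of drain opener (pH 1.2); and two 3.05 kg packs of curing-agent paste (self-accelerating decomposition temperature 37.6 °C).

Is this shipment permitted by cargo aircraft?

Blowing-agent compound: self-accelerating decomposition temperature 14.6 °C ≤ 55 °C → Code R6 (Self-Reactive).
With pH 1.2 (≤ 2.5), the drain opener falls in Code R1.
The curing-agent paste has self-accelerating decomposition temperature 37.6 °C, which is ≤ 55 °C, so it is Code R6 (Self-Reactive).
Total Code R6: (three 2.25 kg packs = 6.75 kg) + (two 3.05 kg packs = 6.1 kg) = 12.85 kg.
12.85 kg > 10 kg (cargo aircraft limit, Code R6) — over the limit.
Code R1 quantity: three 7.9 fl oz containers = 701.52 mL.
701.52 mL is within the cargo aircraft limit of 1 L for Code R1.
The segregation rule (Code R9 with Code R2) does not apply to Code R6 with Code R1.

No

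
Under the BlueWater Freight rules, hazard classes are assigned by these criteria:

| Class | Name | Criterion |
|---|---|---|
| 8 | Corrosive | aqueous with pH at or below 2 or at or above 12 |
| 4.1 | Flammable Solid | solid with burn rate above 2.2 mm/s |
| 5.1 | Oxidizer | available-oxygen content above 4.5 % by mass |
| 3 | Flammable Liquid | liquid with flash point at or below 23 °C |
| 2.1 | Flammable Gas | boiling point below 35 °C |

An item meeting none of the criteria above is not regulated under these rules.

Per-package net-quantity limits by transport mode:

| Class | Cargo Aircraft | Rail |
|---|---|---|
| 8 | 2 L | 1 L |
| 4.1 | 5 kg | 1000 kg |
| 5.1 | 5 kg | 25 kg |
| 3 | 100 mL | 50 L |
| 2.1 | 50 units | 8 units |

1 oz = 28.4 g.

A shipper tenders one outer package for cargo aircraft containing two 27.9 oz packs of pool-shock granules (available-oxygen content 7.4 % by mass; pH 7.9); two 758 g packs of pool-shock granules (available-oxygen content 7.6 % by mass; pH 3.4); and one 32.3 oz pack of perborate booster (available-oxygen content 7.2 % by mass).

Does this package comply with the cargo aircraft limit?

Yes

Available-oxygen content 7.4 % by mass meets the Class 5.1 criterion (Oxidizer), so the pool-shock granules are Class 5.1.
The pool-shock granules have available-oxygen content 7.6 % by mass, which is > 4.5 % by mass, so they are Class 5.1 (Oxidizer).
Perborate booster: available-oxygen content 7.2 % by mass > 4.5 % by mass → Class 5.1 (Oxidizer).
Total Class 5.1: (two 27.9 oz packs = 1584.72 g) + (two 758 g packs = 1.516 kg) + (one 32.3 oz pack = 917.32 g) = 4018.04 g.
4018.04 g is within the cargo aircraft limit of 5 kg for Class 5.1.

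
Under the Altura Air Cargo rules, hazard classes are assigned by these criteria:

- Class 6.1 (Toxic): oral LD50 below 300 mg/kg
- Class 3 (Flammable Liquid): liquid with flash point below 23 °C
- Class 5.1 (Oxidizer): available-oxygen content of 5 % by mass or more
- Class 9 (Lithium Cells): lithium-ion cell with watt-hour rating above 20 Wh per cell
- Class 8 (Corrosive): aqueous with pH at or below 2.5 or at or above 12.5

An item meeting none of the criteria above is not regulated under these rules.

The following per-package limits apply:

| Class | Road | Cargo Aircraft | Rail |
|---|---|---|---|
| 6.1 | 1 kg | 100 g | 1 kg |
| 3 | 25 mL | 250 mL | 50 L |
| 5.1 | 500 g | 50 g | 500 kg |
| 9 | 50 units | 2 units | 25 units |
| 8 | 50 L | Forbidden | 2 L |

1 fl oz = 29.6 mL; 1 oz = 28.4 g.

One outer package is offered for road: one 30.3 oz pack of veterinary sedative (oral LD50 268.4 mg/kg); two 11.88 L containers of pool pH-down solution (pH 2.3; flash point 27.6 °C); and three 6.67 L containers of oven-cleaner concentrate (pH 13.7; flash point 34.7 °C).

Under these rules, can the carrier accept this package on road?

The veterinary sedative has oral LD50 268.4 mg/kg, which is < 300 mg/kg, so it is Class 6.1 (Toxic).
Pool pH-down solution: pH 2.3 ≤ 2.5 → Class 8 (Corrosive).
Oven-cleaner concentrate: pH 13.7 ≥ 12.5 → Class 8 (Corrosive).
Total Class 8: (two 11.88 L containers = 23.76 L) + (three 6.67 L containers = 20.01 L) = 43.77 L.
43.77 L ≤ 50 L (road limit, Class 8) — within limit.
Class 6.1 quantity: one 30.3 oz pack = 860.52 g.
860.52 g is within the road limit of 1 kg for Class 6.1.
Every hazard class is within its road limit and no segregation rule is violated.

Yes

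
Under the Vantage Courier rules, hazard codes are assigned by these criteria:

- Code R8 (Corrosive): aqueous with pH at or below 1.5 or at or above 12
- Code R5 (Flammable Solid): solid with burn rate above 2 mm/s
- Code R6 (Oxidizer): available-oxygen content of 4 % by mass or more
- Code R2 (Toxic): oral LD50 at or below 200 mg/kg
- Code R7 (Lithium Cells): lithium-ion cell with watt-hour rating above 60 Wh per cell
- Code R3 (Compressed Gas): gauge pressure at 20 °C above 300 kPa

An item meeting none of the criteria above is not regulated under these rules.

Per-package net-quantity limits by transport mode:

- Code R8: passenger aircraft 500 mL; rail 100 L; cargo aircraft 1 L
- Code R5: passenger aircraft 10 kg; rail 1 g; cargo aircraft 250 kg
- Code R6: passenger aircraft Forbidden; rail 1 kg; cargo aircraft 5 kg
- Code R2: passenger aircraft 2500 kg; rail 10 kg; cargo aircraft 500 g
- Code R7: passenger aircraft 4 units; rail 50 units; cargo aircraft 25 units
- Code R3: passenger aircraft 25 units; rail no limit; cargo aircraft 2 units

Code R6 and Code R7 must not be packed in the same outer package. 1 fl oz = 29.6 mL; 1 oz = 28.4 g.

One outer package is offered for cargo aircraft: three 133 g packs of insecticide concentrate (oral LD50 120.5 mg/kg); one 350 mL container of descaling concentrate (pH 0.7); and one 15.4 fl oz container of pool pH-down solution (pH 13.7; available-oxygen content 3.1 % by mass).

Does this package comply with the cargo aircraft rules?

Oral LD50 120.5 mg/kg meets the Code R2 criterion (Toxic), so the insecticide concentrate is Code R2.
With pH 0.7 (≤ 1.5), the descaling concentrate falls in Code R8.
The pool pH-down solution has pH 13.7, which is ≥ 12, so it is Code R8 (Corrosive).
Total Code R8: 350 mL + (one 15.4 fl oz container = 455.84 mL) = 805.84 mL.
805.84 mL is within the cargo aircraft limit of 1 L for Code R8.
Code R2 quantity: three 133 g packs = 399 g.
399 g ≤ 500 g (cargo aircraft limit, Code R2) — within limit.
The segregation rule (Code R6 with Code R7) does not apply to Code R8 with Code R2.
Every hazard code is within its cargo aircraft limit and no segregation rule is violated.

Yes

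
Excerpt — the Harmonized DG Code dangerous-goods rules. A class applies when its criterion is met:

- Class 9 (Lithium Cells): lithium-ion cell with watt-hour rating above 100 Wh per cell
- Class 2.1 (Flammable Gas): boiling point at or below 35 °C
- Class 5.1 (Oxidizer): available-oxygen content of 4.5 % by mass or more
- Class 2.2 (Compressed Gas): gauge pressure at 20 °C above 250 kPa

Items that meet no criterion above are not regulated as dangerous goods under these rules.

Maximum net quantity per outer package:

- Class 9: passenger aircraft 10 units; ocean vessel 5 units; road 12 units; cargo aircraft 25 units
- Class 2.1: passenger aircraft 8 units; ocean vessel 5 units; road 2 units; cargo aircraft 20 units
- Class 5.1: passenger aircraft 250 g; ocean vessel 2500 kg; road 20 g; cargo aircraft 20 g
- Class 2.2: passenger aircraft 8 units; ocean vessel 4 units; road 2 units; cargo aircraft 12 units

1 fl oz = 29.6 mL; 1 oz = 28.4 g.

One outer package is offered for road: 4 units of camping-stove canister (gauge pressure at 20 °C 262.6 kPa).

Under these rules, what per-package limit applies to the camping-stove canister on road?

2 units

The camping-stove canister has gauge pressure at 20 °C 262.6 kPa, which is > 250 kPa, so it is Class 2.2 (Compressed Gas).
The road limit for Class 2.2 is 2 units.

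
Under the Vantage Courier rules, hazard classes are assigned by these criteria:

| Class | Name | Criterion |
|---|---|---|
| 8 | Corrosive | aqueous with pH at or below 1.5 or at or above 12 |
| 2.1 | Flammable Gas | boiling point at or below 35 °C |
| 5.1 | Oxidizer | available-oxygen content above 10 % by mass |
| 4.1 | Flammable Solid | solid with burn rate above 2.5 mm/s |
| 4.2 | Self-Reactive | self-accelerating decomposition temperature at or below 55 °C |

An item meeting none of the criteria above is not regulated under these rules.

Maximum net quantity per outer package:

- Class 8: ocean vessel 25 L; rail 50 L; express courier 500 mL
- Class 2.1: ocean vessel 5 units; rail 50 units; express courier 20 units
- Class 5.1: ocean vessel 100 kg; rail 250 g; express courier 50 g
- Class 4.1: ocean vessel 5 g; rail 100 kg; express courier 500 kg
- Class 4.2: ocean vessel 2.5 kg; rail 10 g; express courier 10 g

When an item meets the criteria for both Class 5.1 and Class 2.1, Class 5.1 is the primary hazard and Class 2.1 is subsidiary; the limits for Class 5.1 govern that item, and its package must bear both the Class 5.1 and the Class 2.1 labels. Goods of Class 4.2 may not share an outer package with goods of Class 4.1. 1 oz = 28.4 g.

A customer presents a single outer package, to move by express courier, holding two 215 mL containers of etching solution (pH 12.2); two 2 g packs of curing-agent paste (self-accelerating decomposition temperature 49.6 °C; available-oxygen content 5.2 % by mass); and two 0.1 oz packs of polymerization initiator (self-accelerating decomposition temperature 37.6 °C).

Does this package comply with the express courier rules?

Etching solution: pH 12.2 ≥ 12 → Class 8 (Corrosive).
Curing-agent paste: self-accelerating decomposition temperature 49.6 °C ≤ 55 °C → Class 4.2 (Self-Reactive).
With self-accelerating decomposition temperature 37.6 °C (≤ 55 °C), the polymerization initiator falls in Class 4.2.
Class 4.2 net quantity: (two 2 g packs = 4 g) + (two 0.1 oz packs = 5.68 g) = 9.68 g.
9.68 g is within the express courier limit of 10 g for Class 4.2.
Class 8 quantity: two 215 mL containers = 430 mL.
430 mL ≤ 500 mL (express courier limit, Class 8) — within limit.
The segregation rule (Class 4.2 with Class 4.1) does not apply to Class 4.2 with Class 8.
Every hazard class is within its express courier limit and no segregation rule is violated.

Yes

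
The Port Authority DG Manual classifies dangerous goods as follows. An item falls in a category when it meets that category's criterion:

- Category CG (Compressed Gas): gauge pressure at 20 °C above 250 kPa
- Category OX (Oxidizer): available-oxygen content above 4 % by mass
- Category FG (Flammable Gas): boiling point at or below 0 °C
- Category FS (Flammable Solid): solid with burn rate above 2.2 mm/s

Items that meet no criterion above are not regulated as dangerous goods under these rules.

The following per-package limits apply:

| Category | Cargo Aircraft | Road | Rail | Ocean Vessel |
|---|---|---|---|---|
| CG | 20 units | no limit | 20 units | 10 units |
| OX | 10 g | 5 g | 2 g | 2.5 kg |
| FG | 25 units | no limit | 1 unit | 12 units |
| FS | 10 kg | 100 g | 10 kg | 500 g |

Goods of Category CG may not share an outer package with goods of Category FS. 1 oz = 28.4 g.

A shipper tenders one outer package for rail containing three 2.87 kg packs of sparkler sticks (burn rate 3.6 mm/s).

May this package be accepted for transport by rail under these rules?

Yes

Sparkler sticks: burn rate 3.6 mm/s > 2.2 mm/s → Category FS (Flammable Solid).
Category FS quantity: three 2.87 kg packs = 8.61 kg.
That is within the Category FS rail limit of 10 kg.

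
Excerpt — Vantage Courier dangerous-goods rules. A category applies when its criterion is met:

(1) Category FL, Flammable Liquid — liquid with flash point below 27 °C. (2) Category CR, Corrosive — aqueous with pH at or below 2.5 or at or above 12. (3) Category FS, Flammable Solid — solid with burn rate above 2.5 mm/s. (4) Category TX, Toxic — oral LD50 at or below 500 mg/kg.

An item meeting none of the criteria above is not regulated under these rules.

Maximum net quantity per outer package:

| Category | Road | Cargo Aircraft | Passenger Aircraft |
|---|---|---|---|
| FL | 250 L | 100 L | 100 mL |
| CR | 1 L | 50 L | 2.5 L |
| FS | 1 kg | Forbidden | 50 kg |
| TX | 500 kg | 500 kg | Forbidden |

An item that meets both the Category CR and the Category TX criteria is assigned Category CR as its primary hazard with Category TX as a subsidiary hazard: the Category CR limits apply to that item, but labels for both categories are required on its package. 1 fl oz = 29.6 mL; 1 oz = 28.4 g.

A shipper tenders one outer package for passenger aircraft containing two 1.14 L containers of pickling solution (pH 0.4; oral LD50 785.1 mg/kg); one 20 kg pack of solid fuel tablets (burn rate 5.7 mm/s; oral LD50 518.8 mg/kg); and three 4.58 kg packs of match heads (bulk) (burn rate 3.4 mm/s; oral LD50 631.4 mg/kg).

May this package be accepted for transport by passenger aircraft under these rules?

Yes

The pickling solution has pH 0.4, which is ≤ 2.5, so it is Category CR (Corrosive).
With burn rate 5.7 mm/s (> 2.5 mm/s), the solid fuel tablets fall in Category FS.
The match heads (bulk) have burn rate 3.4 mm/s, which is > 2.5 mm/s, so they are Category FS (Flammable Solid).
Category CR quantity: two 1.14 L containers = 2.28 L.
2.28 L is within the passenger aircraft limit of 2.5 L for Category CR.
Total Category FS: 20 kg + (three 4.58 kg packs = 13.74 kg) = 33.74 kg.
33.74 kg ≤ 50 kg (passenger aircraft limit, Category FS) — within limit.
Every hazard category is within its passenger aircraft limit and no segregation rule is violated.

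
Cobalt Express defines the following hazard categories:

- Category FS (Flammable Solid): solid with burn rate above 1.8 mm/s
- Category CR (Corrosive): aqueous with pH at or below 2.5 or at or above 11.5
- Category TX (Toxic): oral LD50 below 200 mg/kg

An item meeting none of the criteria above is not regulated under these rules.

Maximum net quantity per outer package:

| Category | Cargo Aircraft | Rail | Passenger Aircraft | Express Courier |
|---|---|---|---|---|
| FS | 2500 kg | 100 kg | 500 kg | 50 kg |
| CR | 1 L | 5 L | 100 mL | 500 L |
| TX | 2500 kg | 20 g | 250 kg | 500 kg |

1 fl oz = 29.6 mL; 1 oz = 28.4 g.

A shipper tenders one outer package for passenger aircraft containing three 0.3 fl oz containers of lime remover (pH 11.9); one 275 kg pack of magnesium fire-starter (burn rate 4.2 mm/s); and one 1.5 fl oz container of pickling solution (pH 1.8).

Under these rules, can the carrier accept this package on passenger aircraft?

Yes

With pH 11.9 (≥ 11.5), the lime remover falls in Category CR.
The magnesium fire-starter has burn rate 4.2 mm/s, which is > 1.8 mm/s, so it is Category FS (Flammable Solid).
Pickling solution: pH 1.8 ≤ 2.5 → Category CR (Corrosive).
Total Category CR: (three 0.3 fl oz containers = 26.64 mL) + (one 1.5 fl oz container = 44.4 mL) = 71.04 mL.
That is within the Category CR passenger aircraft limit of 100 mL.
Category FS quantity: 275 kg.
275 kg ≤ 500 kg (passenger aircraft limit, Category FS) — within limit.
Every hazard category is within its passenger aircraft limit and no segregation rule is violated.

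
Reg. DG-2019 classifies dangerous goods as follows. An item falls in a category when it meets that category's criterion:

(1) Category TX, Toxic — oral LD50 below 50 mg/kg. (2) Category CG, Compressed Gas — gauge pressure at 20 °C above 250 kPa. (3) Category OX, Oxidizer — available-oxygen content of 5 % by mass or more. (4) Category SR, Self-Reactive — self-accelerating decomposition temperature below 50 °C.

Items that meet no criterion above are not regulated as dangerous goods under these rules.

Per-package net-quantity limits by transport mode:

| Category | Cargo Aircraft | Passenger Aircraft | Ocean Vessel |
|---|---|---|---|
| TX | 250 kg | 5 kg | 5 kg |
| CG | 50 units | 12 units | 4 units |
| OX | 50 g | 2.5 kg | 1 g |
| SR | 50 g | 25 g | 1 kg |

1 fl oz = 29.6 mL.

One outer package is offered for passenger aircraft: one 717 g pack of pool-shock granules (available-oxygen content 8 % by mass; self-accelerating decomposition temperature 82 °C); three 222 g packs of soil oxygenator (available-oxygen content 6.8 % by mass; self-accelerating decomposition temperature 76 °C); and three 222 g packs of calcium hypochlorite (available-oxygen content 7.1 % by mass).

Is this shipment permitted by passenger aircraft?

Yes

The pool-shock granules have available-oxygen content 8 % by mass, which is ≥ 5 % by mass, so they are Category OX (Oxidizer).
Available-oxygen content 6.8 % by mass meets the Category OX criterion (Oxidizer), so the soil oxygenator is Category OX.
The calcium hypochlorite has available-oxygen content 7.1 % by mass, which is ≥ 5 % by mass, so it is Category OX (Oxidizer).
Total Category OX: 717 g + (three 222 g packs = 666 g) + (three 222 g packs = 666 g) = 2.049 kg.
2.049 kg is within the passenger aircraft limit of 2.5 kg for Category OX.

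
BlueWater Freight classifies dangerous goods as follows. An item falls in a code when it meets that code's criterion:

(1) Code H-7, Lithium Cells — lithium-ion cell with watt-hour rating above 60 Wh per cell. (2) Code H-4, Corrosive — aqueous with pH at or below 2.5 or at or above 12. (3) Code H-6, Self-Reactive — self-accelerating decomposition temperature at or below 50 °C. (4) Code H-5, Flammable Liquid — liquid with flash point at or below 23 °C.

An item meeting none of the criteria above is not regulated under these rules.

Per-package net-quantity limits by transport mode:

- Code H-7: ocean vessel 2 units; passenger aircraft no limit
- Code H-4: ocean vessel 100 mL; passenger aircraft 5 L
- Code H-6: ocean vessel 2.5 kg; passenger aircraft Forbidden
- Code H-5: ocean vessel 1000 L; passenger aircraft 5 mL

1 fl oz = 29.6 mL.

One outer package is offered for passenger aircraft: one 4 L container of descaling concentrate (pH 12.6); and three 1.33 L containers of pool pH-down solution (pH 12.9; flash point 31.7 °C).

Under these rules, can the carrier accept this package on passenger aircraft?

No

pH 12.6 meets the Code H-4 criterion (Corrosive), so the descaling concentrate is Code H-4.
With pH 12.9 (≥ 12), the pool pH-down solution falls in Code H-4.
Total Code H-4: 4 L + (three 1.33 L containers = 3.99 L) = 7.99 L.
7.99 L > 5 L (passenger aircraft limit, Code H-4) — over the limit.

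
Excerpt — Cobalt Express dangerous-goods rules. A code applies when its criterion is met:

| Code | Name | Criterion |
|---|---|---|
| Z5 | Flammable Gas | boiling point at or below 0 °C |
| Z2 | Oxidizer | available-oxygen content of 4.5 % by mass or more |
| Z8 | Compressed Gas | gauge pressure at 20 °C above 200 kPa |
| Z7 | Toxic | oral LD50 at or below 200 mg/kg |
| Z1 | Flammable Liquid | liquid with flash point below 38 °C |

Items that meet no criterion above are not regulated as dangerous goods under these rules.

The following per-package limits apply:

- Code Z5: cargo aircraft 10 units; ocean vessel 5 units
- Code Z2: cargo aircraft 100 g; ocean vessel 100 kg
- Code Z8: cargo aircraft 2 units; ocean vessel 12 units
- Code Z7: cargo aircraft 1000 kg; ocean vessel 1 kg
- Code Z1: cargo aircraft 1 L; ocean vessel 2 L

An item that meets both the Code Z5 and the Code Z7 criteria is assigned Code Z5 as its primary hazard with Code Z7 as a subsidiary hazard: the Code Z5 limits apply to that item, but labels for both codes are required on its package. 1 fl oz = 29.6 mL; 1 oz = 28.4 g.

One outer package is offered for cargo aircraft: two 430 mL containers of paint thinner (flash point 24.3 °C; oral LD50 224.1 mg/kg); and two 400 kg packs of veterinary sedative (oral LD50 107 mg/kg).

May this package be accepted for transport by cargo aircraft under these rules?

Paint thinner: flash point 24.3 °C < 38 °C → Code Z1 (Flammable Liquid).
Veterinary sedative: oral LD50 107 mg/kg ≤ 200 mg/kg → Code Z7 (Toxic).
Code Z7 quantity: two 400 kg packs = 800 kg.
800 kg is within the cargo aircraft limit of 1000 kg for Code Z7.
Code Z1 quantity: two 430 mL containers = 860 mL.
860 mL ≤ 1 L (cargo aircraft limit, Code Z1) — within limit.
Every hazard code is within its cargo aircraft limit and no segregation rule is violated.

Yes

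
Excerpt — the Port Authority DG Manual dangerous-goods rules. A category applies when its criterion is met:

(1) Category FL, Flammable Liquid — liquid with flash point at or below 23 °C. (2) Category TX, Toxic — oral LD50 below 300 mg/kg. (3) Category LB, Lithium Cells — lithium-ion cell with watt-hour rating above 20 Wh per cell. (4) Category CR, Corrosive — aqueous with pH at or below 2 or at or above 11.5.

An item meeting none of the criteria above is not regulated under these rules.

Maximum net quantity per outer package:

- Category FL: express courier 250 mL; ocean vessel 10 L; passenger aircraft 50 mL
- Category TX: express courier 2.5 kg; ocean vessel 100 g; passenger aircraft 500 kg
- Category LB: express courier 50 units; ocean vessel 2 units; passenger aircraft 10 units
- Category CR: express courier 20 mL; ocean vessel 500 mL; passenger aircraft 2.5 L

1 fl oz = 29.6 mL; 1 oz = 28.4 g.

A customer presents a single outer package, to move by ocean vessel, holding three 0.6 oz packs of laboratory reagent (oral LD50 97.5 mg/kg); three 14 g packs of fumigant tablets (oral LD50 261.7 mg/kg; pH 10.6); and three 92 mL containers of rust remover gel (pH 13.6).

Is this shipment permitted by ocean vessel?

Yes

Laboratory reagent: oral LD50 97.5 mg/kg < 300 mg/kg → Category TX (Toxic).
With oral LD50 261.7 mg/kg (< 300 mg/kg), the fumigant tablets fall in Category TX.
Rust remover gel: pH 13.6 ≥ 11.5 → Category CR (Corrosive).
Category TX net quantity: (three 0.6 oz packs = 51.12 g) + (three 14 g packs = 42 g) = 93.12 g.
93.12 g is within the ocean vessel limit of 100 g for Category TX.
Category CR quantity: three 92 mL containers = 276 mL.
276 mL ≤ 500 mL (ocean vessel limit, Category CR) — within limit.
Every hazard category is within its ocean vessel limit and no segregation rule is violated.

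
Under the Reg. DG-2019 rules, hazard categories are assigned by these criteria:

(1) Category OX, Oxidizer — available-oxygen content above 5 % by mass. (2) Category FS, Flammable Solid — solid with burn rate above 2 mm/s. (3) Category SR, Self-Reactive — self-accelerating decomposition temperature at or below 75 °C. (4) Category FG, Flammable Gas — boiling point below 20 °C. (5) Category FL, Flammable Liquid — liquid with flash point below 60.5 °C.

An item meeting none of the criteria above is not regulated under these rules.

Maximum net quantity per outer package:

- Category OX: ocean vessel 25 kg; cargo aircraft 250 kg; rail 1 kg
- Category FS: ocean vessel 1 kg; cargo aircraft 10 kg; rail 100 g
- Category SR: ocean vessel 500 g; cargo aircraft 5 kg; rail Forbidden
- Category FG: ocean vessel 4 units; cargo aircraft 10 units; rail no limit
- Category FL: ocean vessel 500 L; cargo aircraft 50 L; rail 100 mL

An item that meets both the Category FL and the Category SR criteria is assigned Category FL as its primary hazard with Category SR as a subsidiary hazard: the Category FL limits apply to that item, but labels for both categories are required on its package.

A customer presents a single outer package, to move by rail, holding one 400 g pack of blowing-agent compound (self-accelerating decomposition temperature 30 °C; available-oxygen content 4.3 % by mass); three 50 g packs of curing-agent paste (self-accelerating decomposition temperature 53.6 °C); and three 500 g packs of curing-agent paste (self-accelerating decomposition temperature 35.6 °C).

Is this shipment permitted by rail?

No

With self-accelerating decomposition temperature 30 °C (≤ 75 °C), the blowing-agent compound falls in Category SR.
The curing-agent paste has self-accelerating decomposition temperature 53.6 °C, which is ≤ 75 °C, so it is Category SR (Self-Reactive).
Self-accelerating decomposition temperature 35.6 °C meets the Category SR criterion (Self-Reactive), so the curing-agent paste is Category SR.
Total Category SR: 400 g + (three 50 g packs = 150 g) + (three 500 g packs = 1.5 kg) = 2.05 kg.
By rail, Category SR is Forbidden regardless of quantity.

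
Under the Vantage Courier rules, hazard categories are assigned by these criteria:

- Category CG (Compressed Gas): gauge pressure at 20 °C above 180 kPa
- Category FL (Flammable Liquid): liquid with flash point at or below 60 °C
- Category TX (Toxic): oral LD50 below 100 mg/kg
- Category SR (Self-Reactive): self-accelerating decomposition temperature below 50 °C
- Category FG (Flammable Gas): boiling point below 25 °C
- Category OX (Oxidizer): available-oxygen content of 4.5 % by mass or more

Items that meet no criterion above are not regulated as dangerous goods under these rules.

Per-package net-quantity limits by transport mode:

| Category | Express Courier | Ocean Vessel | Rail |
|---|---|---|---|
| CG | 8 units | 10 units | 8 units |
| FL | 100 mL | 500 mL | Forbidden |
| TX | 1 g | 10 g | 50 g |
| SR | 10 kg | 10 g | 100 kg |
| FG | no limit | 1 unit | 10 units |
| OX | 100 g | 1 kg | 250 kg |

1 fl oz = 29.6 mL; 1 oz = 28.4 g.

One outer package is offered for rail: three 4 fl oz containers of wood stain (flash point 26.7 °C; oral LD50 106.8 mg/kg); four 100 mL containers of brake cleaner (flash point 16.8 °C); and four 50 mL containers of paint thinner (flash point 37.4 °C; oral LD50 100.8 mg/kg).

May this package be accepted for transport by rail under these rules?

No

The wood stain has flash point 26.7 °C, which is ≤ 60 °C, so it is Category FL (Flammable Liquid).
Flash point 16.8 °C meets the Category FL criterion (Flammable Liquid), so the brake cleaner is Category FL.
The paint thinner has flash point 37.4 °C, which is ≤ 60 °C, so it is Category FL (Flammable Liquid).
Category FL net quantity: (three 4 fl oz containers = 355.2 mL) + (four 100 mL containers = 400 mL) + (four 50 mL containers = 200 mL) = 955.2 mL.
By rail, Category FL is Forbidden regardless of quantity.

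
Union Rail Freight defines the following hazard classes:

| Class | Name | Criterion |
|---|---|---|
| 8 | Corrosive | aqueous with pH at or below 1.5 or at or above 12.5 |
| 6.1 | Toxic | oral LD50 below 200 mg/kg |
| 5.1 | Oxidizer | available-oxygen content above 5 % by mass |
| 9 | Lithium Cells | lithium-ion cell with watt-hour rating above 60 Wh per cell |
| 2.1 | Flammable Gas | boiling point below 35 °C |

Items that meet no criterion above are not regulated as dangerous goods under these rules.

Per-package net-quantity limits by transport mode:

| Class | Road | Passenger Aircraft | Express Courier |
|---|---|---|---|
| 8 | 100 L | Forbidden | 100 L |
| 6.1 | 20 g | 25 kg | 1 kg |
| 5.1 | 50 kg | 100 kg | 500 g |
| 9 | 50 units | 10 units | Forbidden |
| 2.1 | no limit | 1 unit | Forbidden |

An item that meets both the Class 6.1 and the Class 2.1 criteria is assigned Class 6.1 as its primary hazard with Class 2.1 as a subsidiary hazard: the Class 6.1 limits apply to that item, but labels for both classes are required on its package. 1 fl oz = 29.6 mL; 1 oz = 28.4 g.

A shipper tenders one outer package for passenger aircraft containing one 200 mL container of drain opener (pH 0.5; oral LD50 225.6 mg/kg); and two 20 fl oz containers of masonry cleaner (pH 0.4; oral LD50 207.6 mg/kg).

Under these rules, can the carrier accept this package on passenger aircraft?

With pH 0.5 (≤ 1.5), the drain opener falls in Class 8.
Masonry cleaner: pH 0.4 ≤ 1.5 → Class 8 (Corrosive).
Class 8 net quantity: 200 mL + (two 20 fl oz containers = 1.184 L) = 1.384 L.
By passenger aircraft, Class 8 is Forbidden regardless of quantity.

No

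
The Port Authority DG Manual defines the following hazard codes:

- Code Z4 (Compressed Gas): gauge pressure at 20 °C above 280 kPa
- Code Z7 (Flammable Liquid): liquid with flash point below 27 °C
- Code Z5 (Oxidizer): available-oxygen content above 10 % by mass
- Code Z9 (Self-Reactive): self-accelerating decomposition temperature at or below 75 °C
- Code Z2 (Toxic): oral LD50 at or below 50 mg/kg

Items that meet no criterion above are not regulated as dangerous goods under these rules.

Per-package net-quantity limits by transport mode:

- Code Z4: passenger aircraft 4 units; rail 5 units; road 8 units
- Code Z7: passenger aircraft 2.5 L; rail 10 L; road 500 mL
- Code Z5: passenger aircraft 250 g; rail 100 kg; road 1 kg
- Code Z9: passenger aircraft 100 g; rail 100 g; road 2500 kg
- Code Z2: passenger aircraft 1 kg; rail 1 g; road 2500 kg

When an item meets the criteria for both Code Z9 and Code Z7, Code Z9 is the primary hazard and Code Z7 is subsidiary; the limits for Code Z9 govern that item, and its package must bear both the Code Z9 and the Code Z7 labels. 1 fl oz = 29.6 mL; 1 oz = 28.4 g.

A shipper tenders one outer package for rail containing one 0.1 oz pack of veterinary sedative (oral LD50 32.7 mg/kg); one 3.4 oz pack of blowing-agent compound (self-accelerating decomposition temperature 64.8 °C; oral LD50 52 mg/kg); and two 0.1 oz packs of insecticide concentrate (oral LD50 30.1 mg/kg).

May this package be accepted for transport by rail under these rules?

No

With oral LD50 32.7 mg/kg (≤ 50 mg/kg), the veterinary sedative falls in Code Z2.
The blowing-agent compound has self-accelerating decomposition temperature 64.8 °C, which is ≤ 75 °C, so it is Code Z9 (Self-Reactive).
Oral LD50 30.1 mg/kg meets the Code Z2 criterion (Toxic), so the insecticide concentrate is Code Z2.
Total Code Z2: (one 0.1 oz pack = 2.84 g) + (two 0.1 oz packs = 5.68 g) = 8.52 g.
8.52 g exceeds the rail limit of 1 g for Code Z2.
Code Z9 quantity: one 3.4 oz pack = 96.56 g.
96.56 g ≤ 100 g (rail limit, Code Z9) — within limit.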